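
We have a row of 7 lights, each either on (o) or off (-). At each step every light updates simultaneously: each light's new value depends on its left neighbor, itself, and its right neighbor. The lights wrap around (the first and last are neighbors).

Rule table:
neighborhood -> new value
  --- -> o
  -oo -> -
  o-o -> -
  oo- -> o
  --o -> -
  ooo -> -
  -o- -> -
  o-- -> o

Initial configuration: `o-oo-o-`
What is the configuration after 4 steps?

--ooooo

step 1: ---o---
step 2: oo--ooo
step 3: -oo----
step 4: --ooooo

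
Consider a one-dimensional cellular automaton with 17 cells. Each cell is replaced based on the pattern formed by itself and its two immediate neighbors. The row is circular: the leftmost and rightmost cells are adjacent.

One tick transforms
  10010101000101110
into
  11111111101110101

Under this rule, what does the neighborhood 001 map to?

1

At position 2 the neighborhood is 001; the next row has 1 there.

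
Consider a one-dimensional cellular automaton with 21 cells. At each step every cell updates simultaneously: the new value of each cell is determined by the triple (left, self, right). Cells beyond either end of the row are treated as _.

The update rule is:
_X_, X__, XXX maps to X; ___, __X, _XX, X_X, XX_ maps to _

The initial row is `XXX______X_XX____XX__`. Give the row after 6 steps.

___XX__XX____XX__XX__

_X_X_____X___X_____X_
_X_XX____XX__XX____XX
_X___X_____X___X_____
_XX__XX____XX__XX____
___X___X_____X___X___
___XX__XX____XX__XX__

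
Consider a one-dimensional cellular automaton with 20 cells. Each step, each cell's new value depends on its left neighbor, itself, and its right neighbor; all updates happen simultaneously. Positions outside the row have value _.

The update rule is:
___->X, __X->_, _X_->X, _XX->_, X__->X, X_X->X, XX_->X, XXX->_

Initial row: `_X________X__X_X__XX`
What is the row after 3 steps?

step 1: _XXXXXXXX_XX_XXXX__X
step 2: ________XX_XX___XX_X
step 3: XXXXXXX__XX_XXX__XXX

XXXXXXX__XX_XXX__XXX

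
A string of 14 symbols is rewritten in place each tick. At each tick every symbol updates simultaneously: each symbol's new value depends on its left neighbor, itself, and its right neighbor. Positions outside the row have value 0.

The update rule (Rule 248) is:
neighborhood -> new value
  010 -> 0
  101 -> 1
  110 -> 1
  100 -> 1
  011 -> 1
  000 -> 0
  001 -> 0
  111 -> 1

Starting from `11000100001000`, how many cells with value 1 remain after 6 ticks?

11100010000100
11110001000010
11111000100001
11111100010000
11111110001000
11111111000100
count of 1: 9

9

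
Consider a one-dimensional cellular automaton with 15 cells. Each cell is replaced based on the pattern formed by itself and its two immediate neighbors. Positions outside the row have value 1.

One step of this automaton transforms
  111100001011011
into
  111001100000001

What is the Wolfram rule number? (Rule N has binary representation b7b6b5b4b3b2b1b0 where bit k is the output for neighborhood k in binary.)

position 0: 111 → 1  (bit 7 = 1)
position 3: 110 → 0  (bit 6 = 0)
position 9: 101 → 0  (bit 5 = 0)
position 4: 100 → 0  (bit 4 = 0)
position 10: 011 → 0  (bit 3 = 0)
position 8: 010 → 0  (bit 2 = 0)
position 7: 001 → 0  (bit 1 = 0)
position 5: 000 → 1  (bit 0 = 1)
bits b7..b0 = 10000001 = 129

129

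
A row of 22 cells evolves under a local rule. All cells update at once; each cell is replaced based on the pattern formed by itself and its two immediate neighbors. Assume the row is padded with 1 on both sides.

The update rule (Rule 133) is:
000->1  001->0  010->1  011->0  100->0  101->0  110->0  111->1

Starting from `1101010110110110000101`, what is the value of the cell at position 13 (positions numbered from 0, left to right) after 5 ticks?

1001010000000000110100
0001010111111110000100
0101010011111100110100
0101010001111000000100
0101010100110011110100
position 13 holds 0

0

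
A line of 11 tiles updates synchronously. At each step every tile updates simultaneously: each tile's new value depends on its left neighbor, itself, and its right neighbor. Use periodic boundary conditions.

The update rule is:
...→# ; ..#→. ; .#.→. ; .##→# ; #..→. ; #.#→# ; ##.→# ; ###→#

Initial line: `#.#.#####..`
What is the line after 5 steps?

.#.######..
..#######.#
..########.
#.########.
.##########

.##########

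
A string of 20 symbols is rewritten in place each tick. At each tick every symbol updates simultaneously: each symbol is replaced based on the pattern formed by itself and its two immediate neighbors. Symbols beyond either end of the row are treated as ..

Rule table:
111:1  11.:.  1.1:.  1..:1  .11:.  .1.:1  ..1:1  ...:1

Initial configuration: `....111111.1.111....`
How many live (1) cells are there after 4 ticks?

1111.1111..1..1.1111
.11...11.111111..11.
1..111....1111.11..1
111.1.1111.11....111
count of 1: 13

13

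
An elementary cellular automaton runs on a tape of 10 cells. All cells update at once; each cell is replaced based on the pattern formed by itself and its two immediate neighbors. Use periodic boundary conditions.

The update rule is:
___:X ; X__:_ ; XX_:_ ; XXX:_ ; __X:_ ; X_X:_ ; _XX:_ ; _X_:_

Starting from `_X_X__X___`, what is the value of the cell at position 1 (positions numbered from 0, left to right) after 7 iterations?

_

iteration 1: ________XX
iteration 2: _XXXXXX___
iteration 3: ________XX  (repeats iteration 1; period 2)
iteration 7: ________XX
position 1 holds _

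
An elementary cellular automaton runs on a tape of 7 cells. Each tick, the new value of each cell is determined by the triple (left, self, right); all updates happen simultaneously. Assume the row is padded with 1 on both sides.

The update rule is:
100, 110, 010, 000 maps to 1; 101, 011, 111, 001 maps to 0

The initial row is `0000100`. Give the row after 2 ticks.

1110110
0010010

0010010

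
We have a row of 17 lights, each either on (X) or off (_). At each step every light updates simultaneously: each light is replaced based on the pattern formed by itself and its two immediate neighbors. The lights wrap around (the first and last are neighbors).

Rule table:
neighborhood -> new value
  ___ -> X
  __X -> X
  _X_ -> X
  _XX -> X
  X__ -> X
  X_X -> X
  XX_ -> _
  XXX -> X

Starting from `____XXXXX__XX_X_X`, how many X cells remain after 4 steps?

XXXXXXXX_XXX_XXXX
XXXXXXX_XXX_XXXXX
XXXXXX_XXX_XXXXXX
XXXXX_XXX_XXXXXXX
count of X: 15

15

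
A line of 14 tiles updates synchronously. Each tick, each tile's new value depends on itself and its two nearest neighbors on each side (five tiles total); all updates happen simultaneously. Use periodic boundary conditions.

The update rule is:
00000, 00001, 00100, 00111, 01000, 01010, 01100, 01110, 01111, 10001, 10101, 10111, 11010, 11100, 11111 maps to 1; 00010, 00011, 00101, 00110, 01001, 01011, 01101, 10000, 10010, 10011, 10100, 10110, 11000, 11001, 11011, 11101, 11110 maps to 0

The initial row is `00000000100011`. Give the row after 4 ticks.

00110110111001

00111110111001
00111000111001
00111010111001
00110110111001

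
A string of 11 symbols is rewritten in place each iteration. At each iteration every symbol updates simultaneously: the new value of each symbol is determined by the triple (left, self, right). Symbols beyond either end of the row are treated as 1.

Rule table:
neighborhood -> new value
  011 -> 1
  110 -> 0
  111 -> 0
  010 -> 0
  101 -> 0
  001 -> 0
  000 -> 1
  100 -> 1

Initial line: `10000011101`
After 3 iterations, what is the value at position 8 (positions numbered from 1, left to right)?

iteration 1: 01111010001
iteration 2: 01000001101
iteration 3: 00111101001
position 8 holds 1

1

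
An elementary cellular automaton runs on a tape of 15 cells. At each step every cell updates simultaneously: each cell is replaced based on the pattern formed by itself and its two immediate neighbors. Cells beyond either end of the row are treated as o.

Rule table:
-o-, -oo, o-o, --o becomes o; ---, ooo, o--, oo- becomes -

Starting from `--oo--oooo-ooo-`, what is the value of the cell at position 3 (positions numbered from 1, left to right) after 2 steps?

-oo--oo---oo--o
oo--oo---oo--oo
position 3 holds -

-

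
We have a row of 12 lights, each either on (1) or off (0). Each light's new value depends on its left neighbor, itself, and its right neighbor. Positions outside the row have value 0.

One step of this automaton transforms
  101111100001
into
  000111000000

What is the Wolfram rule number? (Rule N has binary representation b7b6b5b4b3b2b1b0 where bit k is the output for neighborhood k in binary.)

position 3: 111 → 1  (bit 7 = 1)
position 6: 110 → 0  (bit 6 = 0)
position 1: 101 → 0  (bit 5 = 0)
position 7: 100 → 0  (bit 4 = 0)
position 2: 011 → 0  (bit 3 = 0)
position 0: 010 → 0  (bit 2 = 0)
position 10: 001 → 0  (bit 1 = 0)
position 8: 000 → 0  (bit 0 = 0)
bits b7..b0 = 10000000 = 128

128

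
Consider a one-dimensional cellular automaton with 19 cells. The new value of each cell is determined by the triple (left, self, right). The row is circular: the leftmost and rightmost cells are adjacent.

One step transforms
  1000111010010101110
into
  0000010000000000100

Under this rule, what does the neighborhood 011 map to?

0

At position 4 the neighborhood is 011; the next row has 0 there.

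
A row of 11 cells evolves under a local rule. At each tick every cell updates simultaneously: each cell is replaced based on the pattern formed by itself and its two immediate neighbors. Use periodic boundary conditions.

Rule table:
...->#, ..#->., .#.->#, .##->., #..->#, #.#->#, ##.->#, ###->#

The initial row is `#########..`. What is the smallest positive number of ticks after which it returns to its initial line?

.#########.
..#########
#..########
##..#######
###..######
####..#####
#####..####
######..###
#######..##
########..#
#########..

11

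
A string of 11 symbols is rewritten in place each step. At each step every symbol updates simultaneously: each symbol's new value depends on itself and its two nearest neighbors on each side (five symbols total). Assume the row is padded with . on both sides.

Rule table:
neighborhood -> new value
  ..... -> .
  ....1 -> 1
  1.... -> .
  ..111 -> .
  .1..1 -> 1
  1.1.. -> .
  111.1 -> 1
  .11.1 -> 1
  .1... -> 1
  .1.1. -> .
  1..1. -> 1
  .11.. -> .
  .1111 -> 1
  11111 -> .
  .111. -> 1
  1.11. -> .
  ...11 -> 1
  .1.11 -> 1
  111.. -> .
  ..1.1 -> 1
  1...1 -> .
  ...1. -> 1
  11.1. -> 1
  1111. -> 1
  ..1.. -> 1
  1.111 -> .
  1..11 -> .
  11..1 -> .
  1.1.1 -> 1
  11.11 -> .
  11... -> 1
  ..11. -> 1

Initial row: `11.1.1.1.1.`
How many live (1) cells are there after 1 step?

1111.1.1..1
count of 1: 7

7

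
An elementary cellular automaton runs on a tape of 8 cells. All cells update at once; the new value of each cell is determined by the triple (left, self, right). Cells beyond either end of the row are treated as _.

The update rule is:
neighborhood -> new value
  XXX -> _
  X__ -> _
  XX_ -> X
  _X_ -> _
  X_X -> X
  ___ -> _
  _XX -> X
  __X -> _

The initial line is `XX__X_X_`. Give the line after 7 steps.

XX______

XX___X__
XX______
XX______  (fixed point — unchanged through step 7)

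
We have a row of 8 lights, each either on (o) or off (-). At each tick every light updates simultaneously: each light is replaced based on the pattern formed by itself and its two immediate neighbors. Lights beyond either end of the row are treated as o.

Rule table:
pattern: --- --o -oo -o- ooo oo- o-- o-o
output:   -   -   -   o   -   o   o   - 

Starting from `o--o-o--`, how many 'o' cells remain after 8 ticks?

tick 1: oo-o-oo-
tick 2: -o-o--o-
tick 3: -o-oo-o-
tick 4: -o--o-o-
tick 5: -oo-o-o-
tick 6: --o-o-o-
tick 7: o-o-o-o-
tick 8: o-o-o-o-
count of o: 4

4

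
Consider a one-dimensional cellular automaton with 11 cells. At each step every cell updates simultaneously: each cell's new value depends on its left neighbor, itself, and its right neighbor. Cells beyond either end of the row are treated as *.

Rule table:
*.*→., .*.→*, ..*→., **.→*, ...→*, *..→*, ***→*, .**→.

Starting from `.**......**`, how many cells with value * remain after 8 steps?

..******..*
*..******..
**..******.
***..*****.
****..****.
*****..***.
******..**.
*******..*.
count of *: 8

8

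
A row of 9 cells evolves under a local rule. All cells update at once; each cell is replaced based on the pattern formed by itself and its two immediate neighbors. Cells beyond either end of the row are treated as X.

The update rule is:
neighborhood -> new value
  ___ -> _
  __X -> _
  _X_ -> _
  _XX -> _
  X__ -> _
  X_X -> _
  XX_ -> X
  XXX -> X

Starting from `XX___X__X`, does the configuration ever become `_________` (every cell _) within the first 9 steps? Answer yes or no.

XX_______
XX_______  (fixed point — unchanged through step 9)
step 9 is XX_______, still not uniform _

no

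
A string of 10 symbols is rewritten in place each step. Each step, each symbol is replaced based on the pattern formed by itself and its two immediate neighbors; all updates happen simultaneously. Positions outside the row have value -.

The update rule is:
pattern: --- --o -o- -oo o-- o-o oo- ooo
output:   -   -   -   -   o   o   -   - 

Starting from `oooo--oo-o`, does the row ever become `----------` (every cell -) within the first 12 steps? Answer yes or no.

----o---o-
-----o---o
------o---
-------o--
--------o-
---------o
----------
all cells are - at step 7

yes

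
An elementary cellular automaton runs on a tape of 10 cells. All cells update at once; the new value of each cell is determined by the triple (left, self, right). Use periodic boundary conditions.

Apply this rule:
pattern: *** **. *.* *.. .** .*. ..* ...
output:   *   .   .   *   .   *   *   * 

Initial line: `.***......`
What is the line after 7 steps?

*****.***.

*.*.******
..*..*****
*****.***.
.***...*..
*.*.******  (repeats step 1; period 4)
step 7: *****.***.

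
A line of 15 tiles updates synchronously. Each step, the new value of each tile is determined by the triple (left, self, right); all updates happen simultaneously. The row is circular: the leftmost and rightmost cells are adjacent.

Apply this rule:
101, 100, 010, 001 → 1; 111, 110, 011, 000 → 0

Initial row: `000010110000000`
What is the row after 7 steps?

010001111110001

000111001000000
001000111100000
011101000010000
100011100111000
110100011000101
001110100101110
010001111110001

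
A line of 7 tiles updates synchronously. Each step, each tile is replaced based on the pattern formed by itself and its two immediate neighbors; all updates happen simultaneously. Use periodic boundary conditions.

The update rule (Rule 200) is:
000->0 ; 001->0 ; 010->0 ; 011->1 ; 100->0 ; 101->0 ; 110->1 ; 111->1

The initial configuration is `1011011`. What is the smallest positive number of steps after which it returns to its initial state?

1011011

1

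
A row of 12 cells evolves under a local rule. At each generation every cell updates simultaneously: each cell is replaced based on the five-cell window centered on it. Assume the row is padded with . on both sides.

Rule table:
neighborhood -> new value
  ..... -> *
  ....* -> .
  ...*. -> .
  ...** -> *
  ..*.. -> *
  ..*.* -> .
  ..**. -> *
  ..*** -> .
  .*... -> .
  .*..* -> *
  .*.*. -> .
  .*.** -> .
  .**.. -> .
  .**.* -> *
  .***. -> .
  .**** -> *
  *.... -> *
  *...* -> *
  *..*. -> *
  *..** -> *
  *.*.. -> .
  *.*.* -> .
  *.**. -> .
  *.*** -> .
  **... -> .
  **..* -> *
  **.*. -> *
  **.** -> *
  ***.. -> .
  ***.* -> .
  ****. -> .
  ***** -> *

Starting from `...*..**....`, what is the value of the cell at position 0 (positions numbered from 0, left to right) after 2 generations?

*

generation 1: *..****..***
generation 2: ***.*..**...
position 0 holds *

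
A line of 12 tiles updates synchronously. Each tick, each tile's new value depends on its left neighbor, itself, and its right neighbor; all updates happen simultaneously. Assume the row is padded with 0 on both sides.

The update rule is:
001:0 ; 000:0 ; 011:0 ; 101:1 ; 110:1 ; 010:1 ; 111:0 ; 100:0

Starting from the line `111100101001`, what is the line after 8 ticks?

tick 1: 000100111001
tick 2: 000100001001
tick 3: 000100001001  (fixed point — unchanged through tick 8)

000100001001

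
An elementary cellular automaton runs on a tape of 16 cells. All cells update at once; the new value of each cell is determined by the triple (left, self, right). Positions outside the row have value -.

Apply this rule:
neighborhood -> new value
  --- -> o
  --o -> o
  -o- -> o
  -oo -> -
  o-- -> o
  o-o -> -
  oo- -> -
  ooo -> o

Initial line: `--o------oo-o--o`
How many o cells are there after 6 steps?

ooooooooo---oooo
-ooooooo-ooo-oo-
o-ooooo---o----o
o--ooo-ooooooooo
ooo-o---ooooooo-
-o--oooo-ooooo-o
count of o: 11

11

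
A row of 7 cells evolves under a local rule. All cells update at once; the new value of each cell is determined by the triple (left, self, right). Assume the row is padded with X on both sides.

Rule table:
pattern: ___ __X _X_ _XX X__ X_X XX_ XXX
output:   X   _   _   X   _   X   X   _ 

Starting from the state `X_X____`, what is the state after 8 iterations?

X_X____

XX__XX_
_X__XXX
X___X__
X_X____  (repeats iteration 0; period 4)
iteration 8: X_X____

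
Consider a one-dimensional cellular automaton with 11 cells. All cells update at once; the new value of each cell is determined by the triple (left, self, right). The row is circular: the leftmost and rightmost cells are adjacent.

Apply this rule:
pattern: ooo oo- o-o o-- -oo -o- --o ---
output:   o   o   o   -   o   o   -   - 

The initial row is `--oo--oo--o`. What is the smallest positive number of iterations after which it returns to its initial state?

--oo--oo--o

1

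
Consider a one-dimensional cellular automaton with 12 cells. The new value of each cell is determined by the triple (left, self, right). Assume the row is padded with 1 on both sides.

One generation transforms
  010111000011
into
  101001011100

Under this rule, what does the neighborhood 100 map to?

At position 6 the neighborhood is 100; the next row has 0 there.

0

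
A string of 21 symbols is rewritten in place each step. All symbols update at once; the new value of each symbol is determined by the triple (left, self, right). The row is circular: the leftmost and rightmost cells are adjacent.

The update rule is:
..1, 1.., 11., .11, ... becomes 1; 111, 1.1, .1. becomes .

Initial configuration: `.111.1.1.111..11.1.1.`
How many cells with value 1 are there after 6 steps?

12

step 1: 11.1.....1.11111....1
step 2: .1..11111..1...111111
step 3: ..111...111.1111....1
step 4: 111.11111.1.1..11111.
step 5: 1.1.1...1....111...1.
step 6: .....111.11111.1111..
count of 1: 12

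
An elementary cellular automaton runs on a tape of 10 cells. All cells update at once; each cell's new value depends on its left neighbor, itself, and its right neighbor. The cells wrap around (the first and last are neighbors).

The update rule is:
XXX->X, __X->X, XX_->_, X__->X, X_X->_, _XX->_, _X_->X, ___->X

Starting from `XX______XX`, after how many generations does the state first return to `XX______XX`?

generation 1: X_XXXXXX_X
generation 2: ___XXXX___
generation 3: XXX_XX_XXX
generation 4: XX______XX

4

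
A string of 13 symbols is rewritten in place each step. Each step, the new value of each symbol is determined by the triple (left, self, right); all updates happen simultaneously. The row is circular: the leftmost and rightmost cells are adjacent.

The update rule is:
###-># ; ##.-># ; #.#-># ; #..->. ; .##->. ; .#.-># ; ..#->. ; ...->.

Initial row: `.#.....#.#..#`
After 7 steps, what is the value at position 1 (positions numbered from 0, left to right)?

#

##.....###..#
##......##...
.#.......#...
.#.......#...  (fixed point — unchanged through step 7)
position 1 holds #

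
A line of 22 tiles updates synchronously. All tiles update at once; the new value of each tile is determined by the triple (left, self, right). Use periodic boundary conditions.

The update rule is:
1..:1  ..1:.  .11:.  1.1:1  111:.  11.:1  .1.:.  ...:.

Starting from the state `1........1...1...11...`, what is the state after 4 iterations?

iteration 1: .1........1...1...11..
iteration 2: ..1........1...1...11.
iteration 3: ...1........1...1...11
iteration 4: 1...1........1...1...1

1...1........1...1...1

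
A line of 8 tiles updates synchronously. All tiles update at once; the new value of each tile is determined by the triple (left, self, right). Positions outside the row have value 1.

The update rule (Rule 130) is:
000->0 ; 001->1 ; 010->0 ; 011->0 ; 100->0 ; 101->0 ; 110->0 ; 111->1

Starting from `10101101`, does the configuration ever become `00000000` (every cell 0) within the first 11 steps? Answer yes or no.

yes

00000000
all cells are 0 at step 1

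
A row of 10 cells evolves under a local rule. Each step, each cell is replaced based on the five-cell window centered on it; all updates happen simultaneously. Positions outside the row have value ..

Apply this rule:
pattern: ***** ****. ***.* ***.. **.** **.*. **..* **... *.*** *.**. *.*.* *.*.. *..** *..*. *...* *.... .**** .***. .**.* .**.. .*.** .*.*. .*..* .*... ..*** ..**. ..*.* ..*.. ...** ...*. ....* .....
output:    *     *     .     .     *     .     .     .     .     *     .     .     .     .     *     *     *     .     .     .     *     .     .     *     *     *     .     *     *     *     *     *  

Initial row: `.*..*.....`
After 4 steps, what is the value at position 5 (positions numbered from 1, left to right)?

step 1: **..******
step 2: *...*****.
step 3: ********..
step 4: *******..*
position 5 holds *

*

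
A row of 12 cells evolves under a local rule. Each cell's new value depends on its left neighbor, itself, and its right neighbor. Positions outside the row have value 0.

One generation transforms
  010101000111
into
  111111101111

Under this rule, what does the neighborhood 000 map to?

0

At position 7 the neighborhood is 000; the next row has 0 there.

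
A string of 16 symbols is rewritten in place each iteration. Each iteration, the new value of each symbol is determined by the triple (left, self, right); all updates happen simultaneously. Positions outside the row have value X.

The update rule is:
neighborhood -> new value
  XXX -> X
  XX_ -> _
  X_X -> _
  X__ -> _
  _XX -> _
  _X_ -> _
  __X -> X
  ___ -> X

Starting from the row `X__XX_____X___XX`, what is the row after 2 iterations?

_X__XX_XX__X____

iteration 1: __X___XXXX__XX_X
iteration 2: _X__XX_XX__X____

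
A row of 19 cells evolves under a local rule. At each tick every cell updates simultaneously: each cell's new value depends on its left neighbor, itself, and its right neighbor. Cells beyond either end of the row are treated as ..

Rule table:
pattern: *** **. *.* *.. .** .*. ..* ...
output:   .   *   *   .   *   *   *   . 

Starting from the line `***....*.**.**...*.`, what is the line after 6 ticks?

tick 1: *.*...********..**.
tick 2: ***..**......*.***.
tick 3: *.*.***.....****.*.
tick 4: *****.*....**..***.
tick 5: *...***...***.**.*.
tick 6: *..**.*..**.******.

*..**.*..**.******.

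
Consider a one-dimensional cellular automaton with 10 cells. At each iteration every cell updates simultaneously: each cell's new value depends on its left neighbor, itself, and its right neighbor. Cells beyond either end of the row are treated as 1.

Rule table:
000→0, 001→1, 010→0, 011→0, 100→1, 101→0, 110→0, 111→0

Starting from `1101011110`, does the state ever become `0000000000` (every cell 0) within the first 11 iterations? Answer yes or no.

yes

0000000000
all cells are 0 at iteration 1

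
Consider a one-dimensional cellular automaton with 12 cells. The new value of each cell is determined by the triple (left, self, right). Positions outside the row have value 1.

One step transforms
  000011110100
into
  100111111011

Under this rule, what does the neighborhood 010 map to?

0

At position 9 the neighborhood is 010; the next row has 0 there.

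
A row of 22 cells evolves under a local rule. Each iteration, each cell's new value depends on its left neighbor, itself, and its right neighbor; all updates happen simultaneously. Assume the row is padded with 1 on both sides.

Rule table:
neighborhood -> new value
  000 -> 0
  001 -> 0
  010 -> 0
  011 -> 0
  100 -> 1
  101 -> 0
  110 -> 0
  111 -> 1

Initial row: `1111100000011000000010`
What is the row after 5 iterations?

0100010001000000010000

1111010000000100000000
1110001000000010000000
1101000100000001000000
1000100010000000100000
0100010001000000010000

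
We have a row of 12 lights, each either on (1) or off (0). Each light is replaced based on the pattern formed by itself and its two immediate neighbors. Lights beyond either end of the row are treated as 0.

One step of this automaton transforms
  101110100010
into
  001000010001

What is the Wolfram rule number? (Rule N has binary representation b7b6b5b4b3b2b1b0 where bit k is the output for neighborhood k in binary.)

position 3: 111 → 0  (bit 7 = 0)
position 4: 110 → 0  (bit 6 = 0)
position 1: 101 → 0  (bit 5 = 0)
position 7: 100 → 1  (bit 4 = 1)
position 2: 011 → 1  (bit 3 = 1)
position 0: 010 → 0  (bit 2 = 0)
position 9: 001 → 0  (bit 1 = 0)
position 8: 000 → 0  (bit 0 = 0)
bits b7..b0 = 00011000 = 24

24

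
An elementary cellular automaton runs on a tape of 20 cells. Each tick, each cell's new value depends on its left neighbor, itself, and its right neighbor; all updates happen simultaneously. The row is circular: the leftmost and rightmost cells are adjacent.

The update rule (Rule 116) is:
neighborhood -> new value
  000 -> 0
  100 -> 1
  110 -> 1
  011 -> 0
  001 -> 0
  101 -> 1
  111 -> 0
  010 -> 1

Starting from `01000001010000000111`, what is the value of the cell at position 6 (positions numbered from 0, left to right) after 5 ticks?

1

11100001111000000001
00110000001100000000
00011000000110000000
00001100000011000000
00000110000001100000
position 6 holds 1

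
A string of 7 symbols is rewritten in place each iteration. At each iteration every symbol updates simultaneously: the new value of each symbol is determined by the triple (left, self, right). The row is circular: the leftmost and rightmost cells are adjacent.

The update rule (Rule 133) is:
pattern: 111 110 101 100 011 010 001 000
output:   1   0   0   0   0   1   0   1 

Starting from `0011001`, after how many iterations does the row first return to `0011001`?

0000001
0111101
0011001

3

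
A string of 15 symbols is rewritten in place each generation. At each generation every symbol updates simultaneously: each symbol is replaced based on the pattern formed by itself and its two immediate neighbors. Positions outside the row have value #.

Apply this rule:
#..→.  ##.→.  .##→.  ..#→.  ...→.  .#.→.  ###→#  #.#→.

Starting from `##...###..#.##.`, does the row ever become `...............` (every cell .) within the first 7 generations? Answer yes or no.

yes

generation 1: #.....#........
generation 2: ...............
all cells are . at generation 2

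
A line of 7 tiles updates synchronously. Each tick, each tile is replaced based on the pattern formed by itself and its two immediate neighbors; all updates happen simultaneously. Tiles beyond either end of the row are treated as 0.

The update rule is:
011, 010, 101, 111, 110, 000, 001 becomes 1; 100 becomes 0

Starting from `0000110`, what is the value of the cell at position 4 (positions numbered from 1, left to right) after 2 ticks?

1111110
1111110
position 4 holds 1

1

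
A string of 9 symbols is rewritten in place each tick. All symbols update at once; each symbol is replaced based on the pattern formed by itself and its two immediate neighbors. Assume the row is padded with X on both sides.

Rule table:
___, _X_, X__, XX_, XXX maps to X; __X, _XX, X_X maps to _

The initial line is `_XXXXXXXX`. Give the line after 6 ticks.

__XXXXXXX
X__XXXXXX
XX__XXXXX
XXX__XXXX
XXXX__XXX
XXXXX__XX

XXXXX__XX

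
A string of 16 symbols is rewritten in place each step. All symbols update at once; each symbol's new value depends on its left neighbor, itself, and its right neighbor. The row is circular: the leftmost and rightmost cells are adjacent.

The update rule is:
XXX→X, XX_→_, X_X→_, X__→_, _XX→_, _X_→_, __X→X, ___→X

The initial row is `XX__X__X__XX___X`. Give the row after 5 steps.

step 1: X__X__X__X___XX_
step 2: __X__X__X__XX___
step 3: XX__X__X__X___XX
step 4: X__X__X__X__XX_X
step 5: __X__X__X__X____

__X__X__X__X____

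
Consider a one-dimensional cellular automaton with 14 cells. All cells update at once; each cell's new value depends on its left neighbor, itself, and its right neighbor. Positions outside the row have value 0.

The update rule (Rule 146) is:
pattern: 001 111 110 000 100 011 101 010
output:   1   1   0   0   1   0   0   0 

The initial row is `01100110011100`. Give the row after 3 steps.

10011001000010

10011001101010
01100110000001
10011001000010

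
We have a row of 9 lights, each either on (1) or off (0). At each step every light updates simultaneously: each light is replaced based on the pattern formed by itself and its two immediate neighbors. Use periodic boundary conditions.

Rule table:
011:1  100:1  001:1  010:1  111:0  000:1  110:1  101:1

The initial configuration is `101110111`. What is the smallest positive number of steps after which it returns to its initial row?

step 1: 111011100
step 2: 101110111

2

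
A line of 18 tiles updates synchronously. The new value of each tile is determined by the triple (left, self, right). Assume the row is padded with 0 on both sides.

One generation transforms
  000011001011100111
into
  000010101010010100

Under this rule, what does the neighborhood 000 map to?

0

At position 0 the neighborhood is 000; the next row has 0 there.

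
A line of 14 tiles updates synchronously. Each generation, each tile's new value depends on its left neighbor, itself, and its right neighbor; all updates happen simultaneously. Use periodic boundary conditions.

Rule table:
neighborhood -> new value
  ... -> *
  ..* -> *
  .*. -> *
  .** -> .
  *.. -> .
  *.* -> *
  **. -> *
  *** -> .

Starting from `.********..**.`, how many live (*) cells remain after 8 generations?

10

*.......*.*.*.
*.************
**............
.*.***********
***..........*
..*.*********.
****........*.
...*.*********
count of *: 10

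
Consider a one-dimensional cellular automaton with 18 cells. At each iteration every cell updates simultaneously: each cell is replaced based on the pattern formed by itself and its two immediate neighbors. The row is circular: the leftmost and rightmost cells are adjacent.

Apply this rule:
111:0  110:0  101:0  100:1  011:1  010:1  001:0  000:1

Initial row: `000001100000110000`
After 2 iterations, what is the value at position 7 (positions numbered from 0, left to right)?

iteration 1: 111101011110101111
iteration 2: 000001010000101000
position 7 holds 1

1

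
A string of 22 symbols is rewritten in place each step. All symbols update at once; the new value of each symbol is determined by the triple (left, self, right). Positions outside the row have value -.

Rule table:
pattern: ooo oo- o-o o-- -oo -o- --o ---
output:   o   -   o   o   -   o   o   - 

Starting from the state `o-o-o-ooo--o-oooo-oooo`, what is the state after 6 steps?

oooooo-o-oooo-oo-o-oo-
-oooo-ooo-oo-o--ooo--o
o-oo-o-o-o--oooo-o-ooo
oo--oooooooo-oo-ooo-o-
--oo-oooooo-o--o-o-ooo
-o--o-oooo-oooooooo-o-

-o--o-oooo-oooooooo-o-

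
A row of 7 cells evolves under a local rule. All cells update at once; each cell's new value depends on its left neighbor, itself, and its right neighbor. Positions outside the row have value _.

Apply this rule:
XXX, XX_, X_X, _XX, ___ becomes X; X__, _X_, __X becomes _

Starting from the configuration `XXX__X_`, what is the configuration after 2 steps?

step 1: XXX____
step 2: XXX_XXX

XXX_XXX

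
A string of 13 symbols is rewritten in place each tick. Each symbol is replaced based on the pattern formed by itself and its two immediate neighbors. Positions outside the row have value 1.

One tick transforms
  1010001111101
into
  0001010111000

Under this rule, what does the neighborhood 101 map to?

At position 1 the neighborhood is 101; the next row has 0 there.

0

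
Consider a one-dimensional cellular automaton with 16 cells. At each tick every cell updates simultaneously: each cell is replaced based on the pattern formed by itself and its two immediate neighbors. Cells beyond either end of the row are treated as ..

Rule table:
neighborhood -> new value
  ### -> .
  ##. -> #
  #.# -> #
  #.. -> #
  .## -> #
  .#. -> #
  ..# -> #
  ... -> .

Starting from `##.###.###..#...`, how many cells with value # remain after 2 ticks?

tick 1: ####.###.#####..
tick 2: #..###.###...##.
count of #: 9

9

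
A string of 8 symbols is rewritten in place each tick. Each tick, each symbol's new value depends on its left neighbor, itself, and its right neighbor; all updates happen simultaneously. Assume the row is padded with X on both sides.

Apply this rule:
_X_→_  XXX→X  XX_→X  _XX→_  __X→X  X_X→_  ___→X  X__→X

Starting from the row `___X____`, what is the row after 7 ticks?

XXXXXXX_

XXX_XXXX
XXX__XXX
XXXXX_XX
XXXXX__X
XXXXXXX_
XXXXXXX_  (fixed point — unchanged through tick 7)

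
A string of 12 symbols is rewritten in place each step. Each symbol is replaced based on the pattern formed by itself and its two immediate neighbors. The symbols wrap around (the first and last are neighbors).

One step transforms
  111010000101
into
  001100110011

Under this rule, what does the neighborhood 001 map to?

At position 8 the neighborhood is 001; the next row has 0 there.

0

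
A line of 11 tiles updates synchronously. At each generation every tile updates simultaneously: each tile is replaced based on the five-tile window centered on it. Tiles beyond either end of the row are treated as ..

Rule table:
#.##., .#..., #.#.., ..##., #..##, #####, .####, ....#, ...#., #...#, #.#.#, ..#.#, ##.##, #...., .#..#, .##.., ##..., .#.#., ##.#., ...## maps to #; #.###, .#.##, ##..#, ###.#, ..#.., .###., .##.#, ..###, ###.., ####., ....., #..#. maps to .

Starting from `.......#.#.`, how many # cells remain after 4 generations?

8

generation 1: .....######
generation 2: ...##.###..
generation 3: .###.#...##
generation 4: #...#######
count of #: 8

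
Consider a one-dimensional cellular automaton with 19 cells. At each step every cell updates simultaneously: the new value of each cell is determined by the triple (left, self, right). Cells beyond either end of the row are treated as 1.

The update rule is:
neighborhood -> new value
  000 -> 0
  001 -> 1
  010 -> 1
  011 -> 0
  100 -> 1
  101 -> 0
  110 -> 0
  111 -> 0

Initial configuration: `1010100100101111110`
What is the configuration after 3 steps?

0001000000111000010

0010111111100000000
1110000000010000001
0001000000111000010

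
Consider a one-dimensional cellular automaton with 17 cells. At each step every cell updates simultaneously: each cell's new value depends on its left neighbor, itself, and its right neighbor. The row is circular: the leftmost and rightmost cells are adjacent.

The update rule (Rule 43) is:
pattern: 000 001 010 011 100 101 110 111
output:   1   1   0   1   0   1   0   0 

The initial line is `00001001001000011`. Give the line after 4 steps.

00110010011001100

01110010010011110
11000100100110000
10011001001100111
00110010011001100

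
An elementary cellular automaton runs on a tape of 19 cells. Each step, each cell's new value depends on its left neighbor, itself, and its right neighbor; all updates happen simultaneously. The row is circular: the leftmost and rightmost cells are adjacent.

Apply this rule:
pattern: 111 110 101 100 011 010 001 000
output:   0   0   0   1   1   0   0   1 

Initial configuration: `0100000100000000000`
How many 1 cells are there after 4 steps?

8

step 1: 0011110011111111111
step 2: 1010001010000000000
step 3: 0001100001111111110
step 4: 1101011101000000001
count of 1: 8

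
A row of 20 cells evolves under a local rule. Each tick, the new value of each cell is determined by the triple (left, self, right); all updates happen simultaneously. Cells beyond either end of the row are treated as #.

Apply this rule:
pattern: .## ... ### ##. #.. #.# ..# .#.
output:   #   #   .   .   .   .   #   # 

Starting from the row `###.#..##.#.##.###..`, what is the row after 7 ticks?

tick 1: ....#.##..#.#..#...#
tick 2: .####.#..##.#.##.###
tick 3: .#....#.##..#.#..#..
tick 4: .#.####.#..##.#.##.#
tick 5: .#.#....#.##..#.#..#
tick 6: .#.#.####.#..##.#.##
tick 7: .#.#.#....#.##..#.#.

.#.#.#....#.##..#.#.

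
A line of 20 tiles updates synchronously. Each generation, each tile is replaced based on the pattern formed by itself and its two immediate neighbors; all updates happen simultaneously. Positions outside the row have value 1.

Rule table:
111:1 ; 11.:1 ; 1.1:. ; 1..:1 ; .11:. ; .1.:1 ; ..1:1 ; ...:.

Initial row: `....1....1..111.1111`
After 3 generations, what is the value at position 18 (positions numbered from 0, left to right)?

.

1..111..1111.11..111
111.1111.111..111.11
111..111..1111.11..1
position 18 holds .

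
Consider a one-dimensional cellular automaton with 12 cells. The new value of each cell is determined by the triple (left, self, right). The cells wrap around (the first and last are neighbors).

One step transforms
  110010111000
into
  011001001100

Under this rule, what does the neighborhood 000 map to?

At position 10 the neighborhood is 000; the next row has 0 there.

0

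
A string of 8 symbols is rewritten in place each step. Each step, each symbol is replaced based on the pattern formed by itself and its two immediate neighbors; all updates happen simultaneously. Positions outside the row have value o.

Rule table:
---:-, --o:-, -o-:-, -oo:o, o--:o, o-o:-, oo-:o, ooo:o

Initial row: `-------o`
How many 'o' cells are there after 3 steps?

4

o------o
oo-----o
ooo----o
count of o: 4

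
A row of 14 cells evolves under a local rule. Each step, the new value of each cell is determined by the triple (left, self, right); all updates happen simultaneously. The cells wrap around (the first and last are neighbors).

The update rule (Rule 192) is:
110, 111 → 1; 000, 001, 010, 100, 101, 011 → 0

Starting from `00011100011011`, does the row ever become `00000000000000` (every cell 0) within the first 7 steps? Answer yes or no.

step 1: 00001100001001
step 2: 00000100000000
step 3: 00000000000000
all cells are 0 at step 3

yes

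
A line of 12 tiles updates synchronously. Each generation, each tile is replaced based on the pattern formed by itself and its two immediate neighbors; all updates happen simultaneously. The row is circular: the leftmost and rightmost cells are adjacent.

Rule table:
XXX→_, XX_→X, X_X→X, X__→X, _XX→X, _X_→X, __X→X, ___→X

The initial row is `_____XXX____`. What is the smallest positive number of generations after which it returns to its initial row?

XXXXXX_XXXXX
_____XXX____

2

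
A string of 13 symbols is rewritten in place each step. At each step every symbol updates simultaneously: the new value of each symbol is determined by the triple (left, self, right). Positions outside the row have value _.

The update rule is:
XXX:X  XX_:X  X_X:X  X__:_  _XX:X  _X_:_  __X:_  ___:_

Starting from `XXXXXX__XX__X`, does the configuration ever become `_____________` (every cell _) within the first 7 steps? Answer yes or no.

XXXXXX__XX___
XXXXXX__XX___  (fixed point — unchanged through step 7)
step 7 is XXXXXX__XX___, still not uniform _

no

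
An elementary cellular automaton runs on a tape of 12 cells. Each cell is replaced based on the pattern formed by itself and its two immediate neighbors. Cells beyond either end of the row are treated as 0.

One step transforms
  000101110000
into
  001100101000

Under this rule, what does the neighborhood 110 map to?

At position 7 the neighborhood is 110; the next row has 0 there.

0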